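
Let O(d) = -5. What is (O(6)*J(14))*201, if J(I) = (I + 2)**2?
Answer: -257280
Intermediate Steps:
J(I) = (2 + I)**2
(O(6)*J(14))*201 = -5*(2 + 14)**2*201 = -5*16**2*201 = -5*256*201 = -1280*201 = -257280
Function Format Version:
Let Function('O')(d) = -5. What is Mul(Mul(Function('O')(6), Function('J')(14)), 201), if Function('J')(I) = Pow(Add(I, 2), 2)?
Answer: -257280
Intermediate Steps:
Function('J')(I) = Pow(Add(2, I), 2)
Mul(Mul(Function('O')(6), Function('J')(14)), 201) = Mul(Mul(-5, Pow(Add(2, 14), 2)), 201) = Mul(Mul(-5, Pow(16, 2)), 201) = Mul(Mul(-5, 256), 201) = Mul(-1280, 201) = -257280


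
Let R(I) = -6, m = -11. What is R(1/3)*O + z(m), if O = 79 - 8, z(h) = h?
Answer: -437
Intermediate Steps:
O = 71
R(1/3)*O + z(m) = -6*71 - 11 = -426 - 11 = -437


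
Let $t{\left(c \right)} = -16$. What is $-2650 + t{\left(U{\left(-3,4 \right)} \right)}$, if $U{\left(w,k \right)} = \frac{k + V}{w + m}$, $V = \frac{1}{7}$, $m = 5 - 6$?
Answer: $-2666$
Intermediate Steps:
$m = -1$ ($m = 5 - 6 = -1$)
$V = \frac{1}{7} \approx 0.14286$
$U{\left(w,k \right)} = \frac{\frac{1}{7} + k}{-1 + w}$ ($U{\left(w,k \right)} = \frac{k + \frac{1}{7}}{w - 1} = \frac{\frac{1}{7} + k}{-1 + w}$)
$-2650 + t{\left(U{\left(-3,4 \right)} \right)} = -2650 - 16 = -2666$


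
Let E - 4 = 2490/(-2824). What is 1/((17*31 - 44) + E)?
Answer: 1412/686399 ≈ 0.0020571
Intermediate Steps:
E = 4403/1412 (E = 4 + 2490/(-2824) = 4 + 2490*(-1/2824) = 4 - 1245/1412 = 4403/1412 ≈ 3.1183)
1/((17*31 - 44) + E) = 1/((17*31 - 44) + 4403/1412) = 1/((527 - 44) + 4403/1412) = 1/(483 + 4403/1412) = 1/(686399/1412) = 1412/686399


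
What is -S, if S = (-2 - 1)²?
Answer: -9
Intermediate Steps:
S = 9 (S = (-3)² = 9)
-S = -1*9 = -9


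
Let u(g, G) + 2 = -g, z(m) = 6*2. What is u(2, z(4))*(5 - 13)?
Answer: 32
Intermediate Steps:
z(m) = 12
u(g, G) = -2 - g
u(2, z(4))*(5 - 13) = (-2 - 1*2)*(5 - 13) = (-2 - 2)*(-8) = -4*(-8) = 32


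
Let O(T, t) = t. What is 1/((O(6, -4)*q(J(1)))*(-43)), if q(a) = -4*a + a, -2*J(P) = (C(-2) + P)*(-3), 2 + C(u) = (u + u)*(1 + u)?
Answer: -1/2322 ≈ -0.00043066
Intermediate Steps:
C(u) = -2 + 2*u*(1 + u) (C(u) = -2 + (u + u)*(1 + u) = -2 + (2*u)*(1 + u) = -2 + 2*u*(1 + u))
J(P) = 3 + 3*P/2 (J(P) = -((-2 + 2*(-2) + 2*(-2)²) + P)*(-3)/2 = -((-2 - 4 + 2*4) + P)*(-3)/2 = -((-2 - 4 + 8) + P)*(-3)/2 = -(2 + P)*(-3)/2 = -(-6 - 3*P)/2 = 3 + 3*P/2)
q(a) = -3*a
1/((O(6, -4)*q(J(1)))*(-43)) = 1/(-(-12)*(3 + (3/2)*1)*(-43)) = 1/(-(-12)*(3 + 3/2)*(-43)) = 1/(-(-12)*9/2*(-43)) = 1/(-4*(-27/2)*(-43)) = 1/(54*(-43)) = 1/(-2322) = -1/2322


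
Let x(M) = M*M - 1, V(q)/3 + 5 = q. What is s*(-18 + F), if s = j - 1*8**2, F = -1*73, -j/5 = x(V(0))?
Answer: 107744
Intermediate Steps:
V(q) = -15 + 3*q
x(M) = -1 + M**2 (x(M) = M**2 - 1 = -1 + M**2)
j = -1120 (j = -5*(-1 + (-15 + 3*0)**2) = -5*(-1 + (-15 + 0)**2) = -5*(-1 + (-15)**2) = -5*(-1 + 225) = -5*224 = -1120)
F = -73
s = -1184 (s = -1120 - 1*8**2 = -1120 - 1*64 = -1120 - 64 = -1184)
s*(-18 + F) = -1184*(-18 - 73) = -1184*(-91) = 107744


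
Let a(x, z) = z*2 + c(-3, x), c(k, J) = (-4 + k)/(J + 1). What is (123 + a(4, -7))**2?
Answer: 289444/25 ≈ 11578.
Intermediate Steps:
c(k, J) = (-4 + k)/(1 + J)
a(x, z) = -7/(1 + x) + 2*z (a(x, z) = z*2 + (-4 - 3)/(1 + x) = 2*z - 7/(1 + x) = -7/(1 + x) + 2*z)
(123 + a(4, -7))**2 = (123 + (-7 + 2*(-7)*(1 + 4))/(1 + 4))**2 = (123 + (-7 + 2*(-7)*5)/5)**2 = (123 + (-7 - 70)/5)**2 = (123 + (1/5)*(-77))**2 = (123 - 77/5)**2 = (538/5)**2 = 289444/25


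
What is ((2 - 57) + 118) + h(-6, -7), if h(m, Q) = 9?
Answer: 72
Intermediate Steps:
((2 - 57) + 118) + h(-6, -7) = ((2 - 57) + 118) + 9 = (-55 + 118) + 9 = 63 + 9 = 72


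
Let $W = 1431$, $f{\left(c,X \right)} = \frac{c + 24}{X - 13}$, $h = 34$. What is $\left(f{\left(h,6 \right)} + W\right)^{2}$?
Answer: $\frac{99181681}{49} \approx 2.0241 \cdot 10^{6}$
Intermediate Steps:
$f{\left(c,X \right)} = \frac{24 + c}{-13 + X}$
$\left(f{\left(h,6 \right)} + W\right)^{2} = \left(\frac{24 + 34}{-13 + 6} + 1431\right)^{2} = \left(\frac{1}{-7} \cdot 58 + 1431\right)^{2} = \left(\left(- \frac{1}{7}\right) 58 + 1431\right)^{2} = \left(- \frac{58}{7} + 1431\right)^{2} = \left(\frac{9959}{7}\right)^{2} = \frac{99181681}{49}$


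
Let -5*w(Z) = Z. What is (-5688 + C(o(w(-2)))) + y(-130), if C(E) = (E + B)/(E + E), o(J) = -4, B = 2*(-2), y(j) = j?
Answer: -5817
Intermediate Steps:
B = -4
w(Z) = -Z/5
C(E) = (-4 + E)/(2*E) (C(E) = (E - 4)/(E + E) = (-4 + E)/((2*E)) = (-4 + E)*(1/(2*E)) = (-4 + E)/(2*E))
(-5688 + C(o(w(-2)))) + y(-130) = (-5688 + (1/2)*(-4 - 4)/(-4)) - 130 = (-5688 + (1/2)*(-1/4)*(-8)) - 130 = (-5688 + 1) - 130 = -5687 - 130 = -5817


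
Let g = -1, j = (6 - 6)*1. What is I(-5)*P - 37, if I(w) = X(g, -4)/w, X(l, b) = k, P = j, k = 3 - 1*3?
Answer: -37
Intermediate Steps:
k = 0 (k = 3 - 3 = 0)
j = 0 (j = 0*1 = 0)
P = 0
X(l, b) = 0
I(w) = 0 (I(w) = 0/w = 0)
I(-5)*P - 37 = 0*0 - 37 = 0 - 37 = -37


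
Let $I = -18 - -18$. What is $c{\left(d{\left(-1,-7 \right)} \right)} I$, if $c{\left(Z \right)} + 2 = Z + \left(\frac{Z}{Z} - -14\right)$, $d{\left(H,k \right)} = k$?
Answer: $0$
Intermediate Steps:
$c{\left(Z \right)} = 13 + Z$ ($c{\left(Z \right)} = -2 + \left(Z + \left(\frac{Z}{Z} - -14\right)\right) = -2 + \left(Z + \left(1 + 14\right)\right) = -2 + \left(Z + 15\right) = -2 + \left(15 + Z\right) = 13 + Z$)
$I = 0$ ($I = -18 + 18 = 0$)
$c{\left(d{\left(-1,-7 \right)} \right)} I = \left(13 - 7\right) 0 = 6 \cdot 0 = 0$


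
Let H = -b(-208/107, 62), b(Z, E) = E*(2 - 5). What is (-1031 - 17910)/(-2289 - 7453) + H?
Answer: 1830953/9742 ≈ 187.94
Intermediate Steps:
b(Z, E) = -3*E (b(Z, E) = E*(-3) = -3*E)
H = 186 (H = -(-3)*62 = -1*(-186) = 186)
(-1031 - 17910)/(-2289 - 7453) + H = (-1031 - 17910)/(-2289 - 7453) + 186 = -18941/(-9742) + 186 = -18941*(-1/9742) + 186 = 18941/9742 + 186 = 1830953/9742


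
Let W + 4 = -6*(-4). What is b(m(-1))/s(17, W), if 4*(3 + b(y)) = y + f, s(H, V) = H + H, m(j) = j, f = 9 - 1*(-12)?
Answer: 1/17 ≈ 0.058824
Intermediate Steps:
W = 20 (W = -4 - 6*(-4) = -4 + 24 = 20)
f = 21 (f = 9 + 12 = 21)
s(H, V) = 2*H
b(y) = 9/4 + y/4 (b(y) = -3 + (y + 21)/4 = -3 + (21 + y)/4 = -3 + (21/4 + y/4) = 9/4 + y/4)
b(m(-1))/s(17, W) = (9/4 + (¼)*(-1))/((2*17)) = (9/4 - ¼)/34 = 2*(1/34) = 1/17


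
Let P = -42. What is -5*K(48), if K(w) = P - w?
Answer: 450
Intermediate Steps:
K(w) = -42 - w
-5*K(48) = -5*(-42 - 1*48) = -5*(-42 - 48) = -5*(-90) = 450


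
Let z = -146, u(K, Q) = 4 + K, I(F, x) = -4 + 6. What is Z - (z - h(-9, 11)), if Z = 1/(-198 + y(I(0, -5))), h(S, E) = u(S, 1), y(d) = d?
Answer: 27635/196 ≈ 140.99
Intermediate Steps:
I(F, x) = 2
h(S, E) = 4 + S
Z = -1/196 (Z = 1/(-198 + 2) = 1/(-196) = -1/196 ≈ -0.0051020)
Z - (z - h(-9, 11)) = -1/196 - (-146 - (4 - 9)) = -1/196 - (-146 - 1*(-5)) = -1/196 - (-146 + 5) = -1/196 - 1*(-141) = -1/196 + 141 = 27635/196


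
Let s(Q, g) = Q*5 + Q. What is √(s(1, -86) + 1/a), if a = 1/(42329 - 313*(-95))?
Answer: √72070 ≈ 268.46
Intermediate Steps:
s(Q, g) = 6*Q (s(Q, g) = 5*Q + Q = 6*Q)
a = 1/72064 (a = 1/(42329 + 29735) = 1/72064 ≈ 1.3877e-5)
√(s(1, -86) + 1/a) = √(6*1 + 1/(1/72064)) = √(6 + 72064) = √72070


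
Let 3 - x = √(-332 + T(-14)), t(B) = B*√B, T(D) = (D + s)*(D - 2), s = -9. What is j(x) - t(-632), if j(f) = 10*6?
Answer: 60 + 1264*I*√158 ≈ 60.0 + 15888.0*I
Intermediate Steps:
T(D) = (-9 + D)*(-2 + D) (T(D) = (D - 9)*(D - 2) = (-9 + D)*(-2 + D))
t(B) = B^(3/2)
x = -3 (x = 3 - √(-332 + (18 + (-14)² - 11*(-14))) = 3 - √(-332 + (18 + 196 + 154)) = 3 - √(-332 + 368) = 3 - √36 = 3 - 1*6 = 3 - 6 = -3)
j(f) = 60
j(x) - t(-632) = 60 - (-632)^(3/2) = 60 - (-1264)*I*√158 = 60 + 1264*I*√158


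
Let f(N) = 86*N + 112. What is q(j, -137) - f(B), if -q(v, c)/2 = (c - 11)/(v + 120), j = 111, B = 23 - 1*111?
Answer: 1722632/231 ≈ 7457.3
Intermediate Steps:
B = -88 (B = 23 - 111 = -88)
q(v, c) = -2*(-11 + c)/(120 + v) (q(v, c) = -2*(c - 11)/(v + 120) = -2*(-11 + c)/(120 + v))
f(N) = 112 + 86*N
q(j, -137) - f(B) = 2*(11 - 1*(-137))/(120 + 111) - (112 + 86*(-88)) = 2*(11 + 137)/231 - (112 - 7568) = 2*(1/231)*148 - 1*(-7456) = 296/231 + 7456 = 1722632/231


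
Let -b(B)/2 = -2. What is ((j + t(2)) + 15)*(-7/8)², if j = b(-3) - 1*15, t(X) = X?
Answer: 147/32 ≈ 4.5938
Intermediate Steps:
b(B) = 4 (b(B) = -2*(-2) = 4)
j = -11 (j = 4 - 1*15 = 4 - 15 = -11)
((j + t(2)) + 15)*(-7/8)² = ((-11 + 2) + 15)*(-7/8)² = (-9 + 15)*(-7*⅛)² = 6*(-7/8)² = 6*(49/64) = 147/32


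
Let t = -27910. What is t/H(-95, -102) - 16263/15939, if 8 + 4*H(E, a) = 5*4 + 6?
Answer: -98873483/15939 ≈ -6203.2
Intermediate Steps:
H(E, a) = 9/2 (H(E, a) = -2 + (5*4 + 6)/4 = -2 + (20 + 6)/4 = -2 + (¼)*26 = -2 + 13/2 = 9/2)
t/H(-95, -102) - 16263/15939 = -27910/9/2 - 16263/15939 = -27910*2/9 - 16263*1/15939 = -55820/9 - 1807/1771 = -98873483/15939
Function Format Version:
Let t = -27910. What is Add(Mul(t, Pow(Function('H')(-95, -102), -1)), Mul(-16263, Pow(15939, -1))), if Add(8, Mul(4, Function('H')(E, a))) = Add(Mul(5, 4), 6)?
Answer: Rational(-98873483, 15939) ≈ -6203.2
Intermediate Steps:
Function('H')(E, a) = Rational(9, 2) (Function('H')(E, a) = Add(-2, Mul(Rational(1, 4), Add(Mul(5, 4), 6))) = Add(-2, Mul(Rational(1, 4), Add(20, 6))) = Add(-2, Mul(Rational(1, 4), 26)) = Add(-2, Rational(13, 2)) = Rational(9, 2))
Add(Mul(t, Pow(Function('H')(-95, -102), -1)), Mul(-16263, Pow(15939, -1))) = Add(Mul(-27910, Pow(Rational(9, 2), -1)), Mul(-16263, Pow(15939, -1))) = Add(Mul(-27910, Rational(2, 9)), Mul(-16263, Rational(1, 15939))) = Add(Rational(-55820, 9), Rational(-1807, 1771)) = Rational(-98873483, 15939)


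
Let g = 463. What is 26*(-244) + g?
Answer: -5881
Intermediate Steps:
26*(-244) + g = 26*(-244) + 463 = -6344 + 463 = -5881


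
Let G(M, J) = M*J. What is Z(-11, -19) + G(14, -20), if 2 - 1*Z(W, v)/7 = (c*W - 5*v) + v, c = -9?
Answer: -1491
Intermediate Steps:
G(M, J) = J*M
Z(W, v) = 14 + 28*v + 63*W (Z(W, v) = 14 - 7*((-9*W - 5*v) + v) = 14 - 7*(-9*W - 4*v) = 14 + (28*v + 63*W) = 14 + 28*v + 63*W)
Z(-11, -19) + G(14, -20) = (14 + 28*(-19) + 63*(-11)) - 20*14 = (14 - 532 - 693) - 280 = -1211 - 280 = -1491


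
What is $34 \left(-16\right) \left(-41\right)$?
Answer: $22304$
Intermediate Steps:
$34 \left(-16\right) \left(-41\right) = \left(-544\right) \left(-41\right) = 22304$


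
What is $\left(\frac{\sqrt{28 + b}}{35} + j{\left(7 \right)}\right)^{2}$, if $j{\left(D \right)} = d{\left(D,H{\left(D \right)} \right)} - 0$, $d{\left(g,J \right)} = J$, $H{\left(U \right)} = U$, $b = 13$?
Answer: $\frac{\left(245 + \sqrt{41}\right)^{2}}{1225} \approx 51.595$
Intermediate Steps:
$j{\left(D \right)} = D$ ($j{\left(D \right)} = D - 0 = D + 0 = D$)
$\left(\frac{\sqrt{28 + b}}{35} + j{\left(7 \right)}\right)^{2} = \left(\frac{\sqrt{28 + 13}}{35} + 7\right)^{2} = \left(\sqrt{41} \cdot \frac{1}{35} + 7\right)^{2} = \left(\frac{\sqrt{41}}{35} + 7\right)^{2} = \left(7 + \frac{\sqrt{41}}{35}\right)^{2}$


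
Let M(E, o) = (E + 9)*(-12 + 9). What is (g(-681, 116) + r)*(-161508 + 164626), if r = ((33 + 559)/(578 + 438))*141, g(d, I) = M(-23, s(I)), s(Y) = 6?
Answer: 49164624/127 ≈ 3.8712e+5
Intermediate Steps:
M(E, o) = -27 - 3*E (M(E, o) = (9 + E)*(-3) = -27 - 3*E)
g(d, I) = 42 (g(d, I) = -27 - 3*(-23) = -27 + 69 = 42)
r = 10434/127 (r = (592/1016)*141 = (592*(1/1016))*141 = (74/127)*141 = 10434/127 ≈ 82.157)
(g(-681, 116) + r)*(-161508 + 164626) = (42 + 10434/127)*(-161508 + 164626) = (15768/127)*3118 = 49164624/127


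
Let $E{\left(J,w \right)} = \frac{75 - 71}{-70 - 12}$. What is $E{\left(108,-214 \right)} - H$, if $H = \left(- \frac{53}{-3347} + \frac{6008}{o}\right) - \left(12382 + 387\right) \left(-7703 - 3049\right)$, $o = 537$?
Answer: $- \frac{10117192957708307}{73690899} \approx -1.3729 \cdot 10^{8}$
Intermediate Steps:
$E{\left(J,w \right)} = - \frac{2}{41}$ ($E{\left(J,w \right)} = \frac{4}{-82} = 4 \left(- \frac{1}{82}\right) = - \frac{2}{41}$)
$H = \frac{246760803758869}{1797339}$ ($H = \left(- \frac{53}{-3347} + \frac{6008}{537}\right) - \left(12382 + 387\right) \left(-7703 - 3049\right) = \left(\left(-53\right) \left(- \frac{1}{3347}\right) + 6008 \cdot \frac{1}{537}\right) - 12769 \left(-10752\right) = \left(\frac{53}{3347} + \frac{6008}{537}\right) - -137292288 = \frac{20137237}{1797339} + 137292288 = \frac{246760803758869}{1797339} \approx 1.3729 \cdot 10^{8}$)
$E{\left(108,-214 \right)} - H = - \frac{2}{41} - \frac{246760803758869}{1797339} = - \frac{10117192957708307}{73690899}$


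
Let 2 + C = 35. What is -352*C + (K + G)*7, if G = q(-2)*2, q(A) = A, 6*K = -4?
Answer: -34946/3 ≈ -11649.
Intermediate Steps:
K = -2/3 (K = (1/6)*(-4) = -2/3 ≈ -0.66667)
G = -4 (G = -2*2 = -4)
C = 33 (C = -2 + 35 = 33)
-352*C + (K + G)*7 = -352*33 + (-2/3 - 4)*7 = -11616 - 14/3*7 = -11616 - 98/3 = -34946/3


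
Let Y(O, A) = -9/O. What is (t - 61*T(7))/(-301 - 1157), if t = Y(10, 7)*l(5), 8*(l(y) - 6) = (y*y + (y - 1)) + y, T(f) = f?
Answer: 17449/58320 ≈ 0.29919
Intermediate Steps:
l(y) = 47/8 + y/4 + y**2/8 (l(y) = 6 + ((y*y + (y - 1)) + y)/8 = 6 + ((y**2 + (-1 + y)) + y)/8 = 6 + ((-1 + y + y**2) + y)/8 = 6 + (-1 + y**2 + 2*y)/8 = 6 + (-1/8 + y/4 + y**2/8) = 47/8 + y/4 + y**2/8)
t = -369/40 (t = (-9/10)*(47/8 + (1/4)*5 + (1/8)*5**2) = (-9*1/10)*(47/8 + 5/4 + (1/8)*25) = -9*(47/8 + 5/4 + 25/8)/10 = -9/10*41/4 = -369/40 ≈ -9.2250)
(t - 61*T(7))/(-301 - 1157) = (-369/40 - 61*7)/(-301 - 1157) = (-369/40 - 427)/(-1458) = -17449/40*(-1/1458) = 17449/58320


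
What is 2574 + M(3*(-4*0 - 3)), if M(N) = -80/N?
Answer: 23246/9 ≈ 2582.9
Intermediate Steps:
2574 + M(3*(-4*0 - 3)) = 2574 - 80*1/(3*(-4*0 - 3)) = 2574 - 80*1/(3*(0 - 3)) = 2574 - 80/(3*(-3)) = 2574 - 80/(-9) = 2574 - 80*(-⅑) = 2574 + 80/9 = 23246/9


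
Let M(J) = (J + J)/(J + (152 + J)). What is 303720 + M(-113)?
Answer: 11237753/37 ≈ 3.0372e+5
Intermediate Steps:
M(J) = 2*J/(152 + 2*J) (M(J) = (2*J)/(152 + 2*J) = 2*J/(152 + 2*J))
303720 + M(-113) = 303720 - 113/(76 - 113) = 303720 - 113/(-37) = 303720 - 113*(-1/37) = 303720 + 113/37 = 11237753/37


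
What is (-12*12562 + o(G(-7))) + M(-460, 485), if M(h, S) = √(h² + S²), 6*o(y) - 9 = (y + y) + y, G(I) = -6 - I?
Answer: -150742 + 5*√17873 ≈ -1.5007e+5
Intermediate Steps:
o(y) = 3/2 + y/2 (o(y) = 3/2 + ((y + y) + y)/6 = 3/2 + (2*y + y)/6 = 3/2 + (3*y)/6 = 3/2 + y/2)
M(h, S) = √(S² + h²)
(-12*12562 + o(G(-7))) + M(-460, 485) = (-12*12562 + (3/2 + (-6 - 1*(-7))/2)) + √(485² + (-460)²) = (-150744 + (3/2 + (-6 + 7)/2)) + √(235225 + 211600) = (-150744 + (3/2 + (½)*1)) + √446825 = (-150744 + (3/2 + ½)) + 5*√17873 = (-150744 + 2) + 5*√17873 = -150742 + 5*√17873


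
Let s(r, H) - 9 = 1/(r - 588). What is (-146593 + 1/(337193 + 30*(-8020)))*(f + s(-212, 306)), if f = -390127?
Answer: 276200768181114303/4829650 ≈ 5.7189e+10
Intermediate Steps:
s(r, H) = 9 + 1/(-588 + r) (s(r, H) = 9 + 1/(r - 588) = 9 + 1/(-588 + r))
(-146593 + 1/(337193 + 30*(-8020)))*(f + s(-212, 306)) = (-146593 + 1/(337193 + 30*(-8020)))*(-390127 + (-5291 + 9*(-212))/(-588 - 212)) = (-146593 + 1/(337193 - 240600))*(-390127 + (-5291 - 1908)/(-800)) = (-146593 + 1/96593)*(-390127 - 1/800*(-7199)) = (-146593 + 1/96593)*(-390127 + 7199/800) = -14159857648/96593*(-312094401/800) = 276200768181114303/4829650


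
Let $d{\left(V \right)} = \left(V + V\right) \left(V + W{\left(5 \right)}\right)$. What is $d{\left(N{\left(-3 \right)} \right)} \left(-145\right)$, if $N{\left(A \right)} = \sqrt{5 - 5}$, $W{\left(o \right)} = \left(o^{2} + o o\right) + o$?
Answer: $0$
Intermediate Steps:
$W{\left(o \right)} = o + 2 o^{2}$ ($W{\left(o \right)} = \left(o^{2} + o^{2}\right) + o = 2 o^{2} + o = o + 2 o^{2}$)
$N{\left(A \right)} = 0$ ($N{\left(A \right)} = \sqrt{5 - 5} = \sqrt{0} = 0$)
$d{\left(V \right)} = 2 V \left(55 + V\right)$ ($d{\left(V \right)} = \left(V + V\right) \left(V + 5 \left(1 + 2 \cdot 5\right)\right) = 2 V \left(V + 5 \left(1 + 10\right)\right) = 2 V \left(V + 5 \cdot 11\right) = 2 V \left(V + 55\right) = 2 V \left(55 + V\right)$)
$d{\left(N{\left(-3 \right)} \right)} \left(-145\right) = 2 \cdot 0 \left(55 + 0\right) \left(-145\right) = 2 \cdot 0 \cdot 55 \left(-145\right) = 0 \left(-145\right) = 0$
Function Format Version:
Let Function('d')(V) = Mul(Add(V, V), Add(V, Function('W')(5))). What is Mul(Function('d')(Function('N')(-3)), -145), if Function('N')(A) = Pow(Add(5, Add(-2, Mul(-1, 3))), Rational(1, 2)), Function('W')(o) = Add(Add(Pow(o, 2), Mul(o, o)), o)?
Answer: 0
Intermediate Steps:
Function('W')(o) = Add(o, Mul(2, Pow(o, 2))) (Function('W')(o) = Add(Add(Pow(o, 2), Pow(o, 2)), o) = Add(Mul(2, Pow(o, 2)), o) = Add(o, Mul(2, Pow(o, 2))))
Function('N')(A) = 0 (Function('N')(A) = Pow(Add(5, Add(-2, -3)), Rational(1, 2)) = Pow(Add(5, -5), Rational(1, 2)) = Pow(0, Rational(1, 2)) = 0)
Function('d')(V) = Mul(2, V, Add(55, V)) (Function('d')(V) = Mul(Add(V, V), Add(V, Mul(5, Add(1, Mul(2, 5))))) = Mul(Mul(2, V), Add(V, Mul(5, Add(1, 10)))) = Mul(Mul(2, V), Add(V, Mul(5, 11))) = Mul(Mul(2, V), Add(V, 55)) = Mul(Mul(2, V), Add(55, V)) = Mul(2, V, Add(55, V)))
Mul(Function('d')(Function('N')(-3)), -145) = Mul(Mul(2, 0, Add(55, 0)), -145) = Mul(Mul(2, 0, 55), -145) = Mul(0, -145) = 0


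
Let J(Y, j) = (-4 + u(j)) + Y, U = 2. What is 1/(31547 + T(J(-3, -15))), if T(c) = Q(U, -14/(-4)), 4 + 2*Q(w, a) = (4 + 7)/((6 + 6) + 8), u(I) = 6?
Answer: 40/1261811 ≈ 3.1700e-5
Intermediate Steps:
J(Y, j) = 2 + Y (J(Y, j) = (-4 + 6) + Y = 2 + Y)
Q(w, a) = -69/40 (Q(w, a) = -2 + ((4 + 7)/((6 + 6) + 8))/2 = -2 + (11/(12 + 8))/2 = -2 + (11/20)/2 = -2 + (11*(1/20))/2 = -2 + (1/2)*(11/20) = -2 + 11/40 = -69/40)
T(c) = -69/40
1/(31547 + T(J(-3, -15))) = 1/(31547 - 69/40) = 1/(1261811/40) = 40/1261811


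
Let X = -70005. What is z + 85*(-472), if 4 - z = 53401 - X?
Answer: -163522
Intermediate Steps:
z = -123402 (z = 4 - (53401 - 1*(-70005)) = 4 - (53401 + 70005) = 4 - 1*123406 = 4 - 123406 = -123402)
z + 85*(-472) = -123402 + 85*(-472) = -123402 - 40120 = -163522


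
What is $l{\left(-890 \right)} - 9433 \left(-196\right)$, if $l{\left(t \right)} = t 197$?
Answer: $1673538$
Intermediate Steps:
$l{\left(t \right)} = 197 t$
$l{\left(-890 \right)} - 9433 \left(-196\right) = 197 \left(-890\right) - 9433 \left(-196\right) = -175330 - -1848868 = -175330 + 1848868 = 1673538$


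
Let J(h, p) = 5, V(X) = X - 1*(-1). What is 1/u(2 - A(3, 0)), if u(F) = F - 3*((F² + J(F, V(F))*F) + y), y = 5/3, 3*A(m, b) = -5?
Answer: -3/290 ≈ -0.010345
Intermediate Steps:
A(m, b) = -5/3 (A(m, b) = (⅓)*(-5) = -5/3)
V(X) = 1 + X (V(X) = X + 1 = 1 + X)
y = 5/3 (y = 5*(⅓) = 5/3 ≈ 1.6667)
u(F) = -5 - 14*F - 3*F² (u(F) = F - 3*((F² + 5*F) + 5/3) = F - 3*(5/3 + F² + 5*F) = F + (-5 - 15*F - 3*F²) = -5 - 14*F - 3*F²)
1/u(2 - A(3, 0)) = 1/(-5 - 14*(2 - 1*(-5/3)) - 3*(2 - 1*(-5/3))²) = 1/(-5 - 14*(2 + 5/3) - 3*(2 + 5/3)²) = 1/(-5 - 14*11/3 - 3*(11/3)²) = 1/(-5 - 154/3 - 3*121/9) = 1/(-5 - 154/3 - 121/3) = 1/(-290/3) = -3/290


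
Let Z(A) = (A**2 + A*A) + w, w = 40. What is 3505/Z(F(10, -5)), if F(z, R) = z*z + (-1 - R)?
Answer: 3505/21672 ≈ 0.16173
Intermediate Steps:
F(z, R) = -1 + z**2 - R (F(z, R) = z**2 + (-1 - R) = -1 + z**2 - R)
Z(A) = 40 + 2*A**2 (Z(A) = (A**2 + A*A) + 40 = (A**2 + A**2) + 40 = 2*A**2 + 40 = 40 + 2*A**2)
3505/Z(F(10, -5)) = 3505/(40 + 2*(-1 + 10**2 - 1*(-5))**2) = 3505/(40 + 2*(-1 + 100 + 5)**2) = 3505/(40 + 2*104**2) = 3505/(40 + 2*10816) = 3505/(40 + 21632) = 3505/21672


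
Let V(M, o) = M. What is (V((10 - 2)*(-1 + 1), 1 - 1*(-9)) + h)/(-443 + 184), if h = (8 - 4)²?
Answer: -16/259 ≈ -0.061776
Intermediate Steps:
h = 16 (h = 4² = 16)
(V((10 - 2)*(-1 + 1), 1 - 1*(-9)) + h)/(-443 + 184) = ((10 - 2)*(-1 + 1) + 16)/(-443 + 184) = (8*0 + 16)/(-259) = (0 + 16)*(-1/259) = 16*(-1/259) = -16/259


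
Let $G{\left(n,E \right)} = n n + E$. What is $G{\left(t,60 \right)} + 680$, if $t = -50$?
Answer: $3240$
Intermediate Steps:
$G{\left(n,E \right)} = E + n^{2}$ ($G{\left(n,E \right)} = n^{2} + E = E + n^{2}$)
$G{\left(t,60 \right)} + 680 = \left(60 + \left(-50\right)^{2}\right) + 680 = \left(60 + 2500\right) + 680 = 2560 + 680 = 3240$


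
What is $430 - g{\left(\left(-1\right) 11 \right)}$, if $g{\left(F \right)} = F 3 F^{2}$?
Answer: $4423$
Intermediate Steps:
$g{\left(F \right)} = 3 F^{3}$ ($g{\left(F \right)} = 3 F F^{2} = 3 F^{3}$)
$430 - g{\left(\left(-1\right) 11 \right)} = 430 - 3 \left(\left(-1\right) 11\right)^{3} = 430 - 3 \left(-11\right)^{3} = 430 - 3 \left(-1331\right) = 430 - -3993 = 430 + 3993 = 4423$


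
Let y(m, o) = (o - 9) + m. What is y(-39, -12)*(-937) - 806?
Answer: 55414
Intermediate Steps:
y(m, o) = -9 + m + o (y(m, o) = (-9 + o) + m = -9 + m + o)
y(-39, -12)*(-937) - 806 = (-9 - 39 - 12)*(-937) - 806 = -60*(-937) - 806 = 56220 - 806 = 55414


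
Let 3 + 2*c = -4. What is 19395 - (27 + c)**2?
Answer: 75371/4 ≈ 18843.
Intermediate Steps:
c = -7/2 (c = -3/2 + (1/2)*(-4) = -3/2 - 2 = -7/2 ≈ -3.5000)
19395 - (27 + c)**2 = 19395 - (27 - 7/2)**2 = 19395 - (47/2)**2 = 19395 - 1*2209/4 = 19395 - 2209/4 = 75371/4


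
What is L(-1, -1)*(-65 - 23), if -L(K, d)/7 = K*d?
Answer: 616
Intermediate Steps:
L(K, d) = -7*K*d
L(-1, -1)*(-65 - 23) = (-7*(-1)*(-1))*(-65 - 23) = -7*(-88) = 616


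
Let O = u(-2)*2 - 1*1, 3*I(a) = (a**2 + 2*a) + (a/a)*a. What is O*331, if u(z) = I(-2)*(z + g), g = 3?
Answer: -2317/3 ≈ -772.33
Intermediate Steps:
I(a) = a + a**2/3 (I(a) = ((a**2 + 2*a) + (a/a)*a)/3 = ((a**2 + 2*a) + 1*a)/3 = ((a**2 + 2*a) + a)/3 = (a**2 + 3*a)/3 = a + a**2/3)
u(z) = -2 - 2*z/3 (u(z) = ((1/3)*(-2)*(3 - 2))*(z + 3) = ((1/3)*(-2)*1)*(3 + z) = -2*(3 + z)/3 = -2 - 2*z/3)
O = -7/3 (O = (-2 - 2/3*(-2))*2 - 1*1 = (-2 + 4/3)*2 - 1 = -2/3*2 - 1 = -4/3 - 1 = -7/3 ≈ -2.3333)
O*331 = -7/3*331 = -2317/3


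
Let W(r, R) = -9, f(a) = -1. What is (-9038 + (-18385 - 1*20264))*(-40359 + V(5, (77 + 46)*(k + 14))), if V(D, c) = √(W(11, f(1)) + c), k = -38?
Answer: 1924599633 - 143061*I*√329 ≈ 1.9246e+9 - 2.5949e+6*I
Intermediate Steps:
V(D, c) = √(-9 + c)
(-9038 + (-18385 - 1*20264))*(-40359 + V(5, (77 + 46)*(k + 14))) = (-9038 + (-18385 - 1*20264))*(-40359 + √(-9 + (77 + 46)*(-38 + 14))) = (-9038 + (-18385 - 20264))*(-40359 + √(-9 + 123*(-24))) = (-9038 - 38649)*(-40359 + √(-9 - 2952)) = -47687*(-40359 + √(-2961)) = -47687*(-40359 + 3*I*√329) = 1924599633 - 143061*I*√329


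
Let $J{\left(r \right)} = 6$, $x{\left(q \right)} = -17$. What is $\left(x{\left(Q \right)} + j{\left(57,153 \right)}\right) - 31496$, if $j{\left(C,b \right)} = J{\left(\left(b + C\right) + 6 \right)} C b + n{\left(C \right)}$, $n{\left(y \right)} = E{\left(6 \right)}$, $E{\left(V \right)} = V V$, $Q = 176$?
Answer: $20849$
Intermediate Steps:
$E{\left(V \right)} = V^{2}$
$n{\left(y \right)} = 36$ ($n{\left(y \right)} = 6^{2} = 36$)
$j{\left(C,b \right)} = 36 + 6 C b$ ($j{\left(C,b \right)} = 6 C b + 36 = 36 + 6 C b$)
$\left(x{\left(Q \right)} + j{\left(57,153 \right)}\right) - 31496 = \left(-17 + \left(36 + 6 \cdot 57 \cdot 153\right)\right) - 31496 = \left(-17 + \left(36 + 52326\right)\right) - 31496 = \left(-17 + 52362\right) - 31496 = 52345 - 31496 = 20849$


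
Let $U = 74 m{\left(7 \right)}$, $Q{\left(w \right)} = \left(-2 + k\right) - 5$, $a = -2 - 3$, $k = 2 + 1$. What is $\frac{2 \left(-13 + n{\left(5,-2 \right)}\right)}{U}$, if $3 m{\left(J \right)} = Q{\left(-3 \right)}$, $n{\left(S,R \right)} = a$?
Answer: $\frac{27}{74} \approx 0.36486$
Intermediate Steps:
$k = 3$
$a = -5$
$n{\left(S,R \right)} = -5$
$Q{\left(w \right)} = -4$ ($Q{\left(w \right)} = \left(-2 + 3\right) - 5 = 1 - 5 = -4$)
$m{\left(J \right)} = - \frac{4}{3}$ ($m{\left(J \right)} = \frac{1}{3} \left(-4\right) = - \frac{4}{3}$)
$U = - \frac{296}{3}$ ($U = 74 \left(- \frac{4}{3}\right) = - \frac{296}{3} \approx -98.667$)
$\frac{2 \left(-13 + n{\left(5,-2 \right)}\right)}{U} = \frac{2 \left(-13 - 5\right)}{- \frac{296}{3}} = 2 \left(-18\right) \left(- \frac{3}{296}\right) = \left(-36\right) \left(- \frac{3}{296}\right) = \frac{27}{74}$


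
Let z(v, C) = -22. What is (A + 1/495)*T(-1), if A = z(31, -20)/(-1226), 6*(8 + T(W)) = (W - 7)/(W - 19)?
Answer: -720902/4551525 ≈ -0.15839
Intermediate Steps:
T(W) = -8 + (-7 + W)/(6*(-19 + W)) (T(W) = -8 + ((W - 7)/(W - 19))/6 = -8 + ((-7 + W)/(-19 + W))/6 = -8 + (-7 + W)/(6*(-19 + W)))
A = 11/613 (A = -22/(-1226) = -22*(-1/1226) = 11/613 ≈ 0.017945)
(A + 1/495)*T(-1) = (11/613 + 1/495)*((905 - 47*(-1))/(6*(-19 - 1))) = (11/613 + 1/495)*((⅙)*(905 + 47)/(-20)) = 6058*((⅙)*(-1/20)*952)/303435 = (6058/303435)*(-119/15) = -720902/4551525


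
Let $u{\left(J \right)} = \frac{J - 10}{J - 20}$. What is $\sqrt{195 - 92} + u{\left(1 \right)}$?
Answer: $\frac{9}{19} + \sqrt{103} \approx 10.623$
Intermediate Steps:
$u{\left(J \right)} = \frac{-10 + J}{-20 + J}$
$\sqrt{195 - 92} + u{\left(1 \right)} = \sqrt{195 - 92} + \frac{-10 + 1}{-20 + 1} = \sqrt{103} + \frac{1}{-19} \left(-9\right) = \sqrt{103} - - \frac{9}{19} = \sqrt{103} + \frac{9}{19} = \frac{9}{19} + \sqrt{103}$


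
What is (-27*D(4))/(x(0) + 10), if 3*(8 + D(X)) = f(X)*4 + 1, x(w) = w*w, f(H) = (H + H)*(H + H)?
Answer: -2097/10 ≈ -209.70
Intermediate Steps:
f(H) = 4*H² (f(H) = (2*H)*(2*H) = 4*H²)
x(w) = w²
D(X) = -23/3 + 16*X²/3 (D(X) = -8 + ((4*X²)*4 + 1)/3 = -8 + (16*X² + 1)/3 = -8 + (1 + 16*X²)/3 = -8 + (⅓ + 16*X²/3) = -23/3 + 16*X²/3)
(-27*D(4))/(x(0) + 10) = (-27*(-23/3 + (16/3)*4²))/(0² + 10) = (-27*(-23/3 + (16/3)*16))/(0 + 10) = -27*(-23/3 + 256/3)/10 = -27*233/3*(⅒) = -2097*⅒ = -2097/10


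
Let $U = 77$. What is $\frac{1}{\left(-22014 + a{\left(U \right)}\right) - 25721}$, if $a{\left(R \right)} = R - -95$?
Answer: $- \frac{1}{47563} \approx -2.1025 \cdot 10^{-5}$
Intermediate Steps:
$a{\left(R \right)} = 95 + R$ ($a{\left(R \right)} = R + 95 = 95 + R$)
$\frac{1}{\left(-22014 + a{\left(U \right)}\right) - 25721} = \frac{1}{\left(-22014 + \left(95 + 77\right)\right) - 25721} = \frac{1}{\left(-22014 + 172\right) - 25721} = \frac{1}{-21842 - 25721} = \frac{1}{-47563} = - \frac{1}{47563}$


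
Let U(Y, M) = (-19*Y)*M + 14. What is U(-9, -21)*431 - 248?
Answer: -1541935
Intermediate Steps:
U(Y, M) = 14 - 19*M*Y (U(Y, M) = -19*M*Y + 14 = 14 - 19*M*Y)
U(-9, -21)*431 - 248 = (14 - 19*(-21)*(-9))*431 - 248 = (14 - 3591)*431 - 248 = -3577*431 - 248 = -1541687 - 248 = -1541935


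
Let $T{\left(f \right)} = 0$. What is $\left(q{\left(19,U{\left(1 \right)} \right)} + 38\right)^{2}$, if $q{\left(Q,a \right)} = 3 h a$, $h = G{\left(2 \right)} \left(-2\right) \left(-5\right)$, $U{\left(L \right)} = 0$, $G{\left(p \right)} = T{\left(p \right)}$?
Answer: $1444$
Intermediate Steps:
$G{\left(p \right)} = 0$
$h = 0$ ($h = 0 \left(-2\right) \left(-5\right) = 0 \left(-5\right) = 0$)
$q{\left(Q,a \right)} = 0$ ($q{\left(Q,a \right)} = 3 \cdot 0 a = 0 a = 0$)
$\left(q{\left(19,U{\left(1 \right)} \right)} + 38\right)^{2} = \left(0 + 38\right)^{2} = 38^{2} = 1444$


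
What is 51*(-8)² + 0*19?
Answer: 3264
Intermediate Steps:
51*(-8)² + 0*19 = 51*64 + 0 = 3264 + 0 = 3264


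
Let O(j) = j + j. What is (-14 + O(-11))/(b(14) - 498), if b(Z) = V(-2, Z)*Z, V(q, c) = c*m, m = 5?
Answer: -18/241 ≈ -0.074689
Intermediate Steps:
V(q, c) = 5*c (V(q, c) = c*5 = 5*c)
b(Z) = 5*Z**2 (b(Z) = (5*Z)*Z = 5*Z**2)
O(j) = 2*j
(-14 + O(-11))/(b(14) - 498) = (-14 + 2*(-11))/(5*14**2 - 498) = (-14 - 22)/(5*196 - 498) = -36/(980 - 498) = -36/482 = -36*1/482 = -18/241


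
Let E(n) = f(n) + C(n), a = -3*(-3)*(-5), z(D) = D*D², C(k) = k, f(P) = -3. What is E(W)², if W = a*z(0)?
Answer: 9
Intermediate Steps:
z(D) = D³
a = -45 (a = 9*(-5) = -45)
W = 0 (W = -45*0³ = -45*0 = 0)
E(n) = -3 + n
E(W)² = (-3 + 0)² = (-3)² = 9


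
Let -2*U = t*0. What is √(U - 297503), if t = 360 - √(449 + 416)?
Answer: I*√297503 ≈ 545.44*I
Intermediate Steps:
t = 360 - √865 ≈ 330.59
U = 0 (U = -(360 - √865)*0/2 = -½*0 = 0)
√(U - 297503) = √(0 - 297503) = √(-297503) = I*√297503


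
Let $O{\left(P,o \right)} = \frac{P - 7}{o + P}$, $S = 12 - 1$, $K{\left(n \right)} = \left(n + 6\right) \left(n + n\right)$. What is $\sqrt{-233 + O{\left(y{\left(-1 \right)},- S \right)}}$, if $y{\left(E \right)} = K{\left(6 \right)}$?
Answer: $\frac{6 i \sqrt{113981}}{133} \approx 15.231 i$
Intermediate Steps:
$K{\left(n \right)} = 2 n \left(6 + n\right)$ ($K{\left(n \right)} = \left(6 + n\right) 2 n = 2 n \left(6 + n\right)$)
$S = 11$ ($S = 12 - 1 = 11$)
$y{\left(E \right)} = 144$ ($y{\left(E \right)} = 2 \cdot 6 \left(6 + 6\right) = 2 \cdot 6 \cdot 12 = 144$)
$O{\left(P,o \right)} = \frac{-7 + P}{P + o}$
$\sqrt{-233 + O{\left(y{\left(-1 \right)},- S \right)}} = \sqrt{-233 + \frac{-7 + 144}{144 - 11}} = \sqrt{-233 + \frac{1}{144 - 11} \cdot 137} = \sqrt{-233 + \frac{1}{133} \cdot 137} = \sqrt{-233 + \frac{137}{133}} = \sqrt{- \frac{30852}{133}} = \frac{6 i \sqrt{113981}}{133}$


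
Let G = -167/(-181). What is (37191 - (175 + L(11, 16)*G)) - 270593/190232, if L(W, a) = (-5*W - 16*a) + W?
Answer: 1284016261739/34431992 ≈ 37291.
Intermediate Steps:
L(W, a) = -16*a - 4*W (L(W, a) = (-16*a - 5*W) + W = -16*a - 4*W)
G = 167/181 (G = -167*(-1/181) = 167/181 ≈ 0.92265)
(37191 - (175 + L(11, 16)*G)) - 270593/190232 = (37191 - (175 + (-16*16 - 4*11)*(167/181))) - 270593/190232 = (37191 - (175 + (-256 - 44)*(167/181))) - 270593*1/190232 = (37191 - (175 - 300*167/181)) - 270593/190232 = (37191 - (175 - 50100/181)) - 270593/190232 = (37191 - 1*(-18425/181)) - 270593/190232 = (37191 + 18425/181) - 270593/190232 = 6749996/181 - 270593/190232 = 1284016261739/34431992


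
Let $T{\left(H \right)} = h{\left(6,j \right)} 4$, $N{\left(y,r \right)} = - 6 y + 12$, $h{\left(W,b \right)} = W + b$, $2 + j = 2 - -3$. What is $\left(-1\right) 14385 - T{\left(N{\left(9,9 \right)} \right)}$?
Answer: $-14421$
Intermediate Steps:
$j = 3$ ($j = -2 + \left(2 - -3\right) = -2 + \left(2 + 3\right) = -2 + 5 = 3$)
$N{\left(y,r \right)} = 12 - 6 y$
$T{\left(H \right)} = 36$ ($T{\left(H \right)} = \left(6 + 3\right) 4 = 9 \cdot 4 = 36$)
$\left(-1\right) 14385 - T{\left(N{\left(9,9 \right)} \right)} = \left(-1\right) 14385 - 36 = -14385 - 36 = -14421$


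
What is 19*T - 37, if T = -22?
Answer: -455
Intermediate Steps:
19*T - 37 = 19*(-22) - 37 = -418 - 37 = -455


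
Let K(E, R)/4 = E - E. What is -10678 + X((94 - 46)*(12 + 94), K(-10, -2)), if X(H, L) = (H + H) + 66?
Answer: -436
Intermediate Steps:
K(E, R) = 0 (K(E, R) = 4*(E - E) = 4*0 = 0)
X(H, L) = 66 + 2*H (X(H, L) = 2*H + 66 = 66 + 2*H)
-10678 + X((94 - 46)*(12 + 94), K(-10, -2)) = -10678 + (66 + 2*((94 - 46)*(12 + 94))) = -10678 + (66 + 2*(48*106)) = -10678 + (66 + 2*5088) = -10678 + (66 + 10176) = -10678 + 10242 = -436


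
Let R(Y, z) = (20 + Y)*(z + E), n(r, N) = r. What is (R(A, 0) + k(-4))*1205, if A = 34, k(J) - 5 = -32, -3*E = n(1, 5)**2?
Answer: -54225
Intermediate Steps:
E = -1/3 (E = -1/3*1**2 = -1/3*1 = -1/3 ≈ -0.33333)
k(J) = -27 (k(J) = 5 - 32 = -27)
R(Y, z) = (20 + Y)*(-1/3 + z) (R(Y, z) = (20 + Y)*(z - 1/3) = (20 + Y)*(-1/3 + z))
(R(A, 0) + k(-4))*1205 = ((-20/3 + 20*0 - 1/3*34 + 34*0) - 27)*1205 = ((-20/3 + 0 - 34/3 + 0) - 27)*1205 = (-18 - 27)*1205 = -45*1205 = -54225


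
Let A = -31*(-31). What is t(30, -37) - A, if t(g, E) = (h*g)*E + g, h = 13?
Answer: -15361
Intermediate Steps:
t(g, E) = g + 13*E*g (t(g, E) = (13*g)*E + g = 13*E*g + g = g + 13*E*g)
A = 961
t(30, -37) - A = 30*(1 + 13*(-37)) - 1*961 = 30*(1 - 481) - 961 = 30*(-480) - 961 = -14400 - 961 = -15361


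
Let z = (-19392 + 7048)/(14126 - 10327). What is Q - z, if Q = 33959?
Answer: 129022585/3799 ≈ 33962.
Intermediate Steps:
z = -12344/3799 ≈ -3.2493
Q - z = 33959 - 1*(-12344/3799) = 33959 + 12344/3799 = 129022585/3799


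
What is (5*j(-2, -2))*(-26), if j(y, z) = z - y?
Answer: 0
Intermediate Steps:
(5*j(-2, -2))*(-26) = (5*(-2 - 1*(-2)))*(-26) = (5*(-2 + 2))*(-26) = (5*0)*(-26) = 0*(-26) = 0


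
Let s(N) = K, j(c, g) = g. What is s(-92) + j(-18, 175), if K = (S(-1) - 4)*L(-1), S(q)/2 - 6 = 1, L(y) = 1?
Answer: 185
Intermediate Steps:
S(q) = 14 (S(q) = 12 + 2*1 = 12 + 2 = 14)
K = 10 (K = (14 - 4)*1 = 10*1 = 10)
s(N) = 10
s(-92) + j(-18, 175) = 10 + 175 = 185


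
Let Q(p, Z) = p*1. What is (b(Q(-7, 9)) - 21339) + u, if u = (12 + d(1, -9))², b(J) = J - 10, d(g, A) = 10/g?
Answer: -20872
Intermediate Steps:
Q(p, Z) = p
b(J) = -10 + J
u = 484 (u = (12 + 10/1)² = (12 + 10*1)² = (12 + 10)² = 22² = 484)
(b(Q(-7, 9)) - 21339) + u = ((-10 - 7) - 21339) + 484 = (-17 - 21339) + 484 = -21356 + 484 = -20872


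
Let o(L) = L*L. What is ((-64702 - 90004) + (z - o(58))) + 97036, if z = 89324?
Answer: 28290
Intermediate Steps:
o(L) = L**2
((-64702 - 90004) + (z - o(58))) + 97036 = ((-64702 - 90004) + (89324 - 1*58**2)) + 97036 = (-154706 + (89324 - 1*3364)) + 97036 = (-154706 + (89324 - 3364)) + 97036 = (-154706 + 85960) + 97036 = -68746 + 97036 = 28290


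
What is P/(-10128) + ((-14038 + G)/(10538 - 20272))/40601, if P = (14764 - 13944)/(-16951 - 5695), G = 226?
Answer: 436496813567/11330609727318024 ≈ 3.8524e-5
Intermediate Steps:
P = -410/11323 (P = 820/(-22646) = 820*(-1/22646) = -410/11323 ≈ -0.036209)
P/(-10128) + ((-14038 + G)/(10538 - 20272))/40601 = -410/11323/(-10128) + ((-14038 + 226)/(10538 - 20272))/40601 = -410/11323*(-1/10128) - 13812/(-9734)*(1/40601) = 205/57339672 - 13812*(-1/9734)*(1/40601) = 205/57339672 + (6906/4867)*(1/40601) = 205/57339672 + 6906/197605067 = 436496813567/11330609727318024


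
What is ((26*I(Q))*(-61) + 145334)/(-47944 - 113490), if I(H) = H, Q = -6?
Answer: -77425/80717 ≈ -0.95922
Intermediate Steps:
((26*I(Q))*(-61) + 145334)/(-47944 - 113490) = ((26*(-6))*(-61) + 145334)/(-47944 - 113490) = (-156*(-61) + 145334)/(-161434) = (9516 + 145334)*(-1/161434) = 154850*(-1/161434) = -77425/80717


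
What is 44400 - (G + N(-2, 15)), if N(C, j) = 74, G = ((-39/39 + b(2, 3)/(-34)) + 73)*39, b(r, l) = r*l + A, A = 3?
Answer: 1411963/34 ≈ 41528.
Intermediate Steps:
b(r, l) = 3 + l*r (b(r, l) = r*l + 3 = l*r + 3 = 3 + l*r)
G = 95121/34 (G = ((-39/39 + (3 + 3*2)/(-34)) + 73)*39 = ((-39*1/39 + (3 + 6)*(-1/34)) + 73)*39 = ((-1 + 9*(-1/34)) + 73)*39 = ((-1 - 9/34) + 73)*39 = (-43/34 + 73)*39 = (2439/34)*39 = 95121/34 ≈ 2797.7)
44400 - (G + N(-2, 15)) = 44400 - (95121/34 + 74) = 44400 - 1*97637/34 = 44400 - 97637/34 = 1411963/34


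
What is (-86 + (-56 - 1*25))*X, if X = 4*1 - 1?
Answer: -501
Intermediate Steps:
X = 3 (X = 4 - 1 = 3)
(-86 + (-56 - 1*25))*X = (-86 + (-56 - 1*25))*3 = (-86 + (-56 - 25))*3 = (-86 - 81)*3 = -167*3 = -501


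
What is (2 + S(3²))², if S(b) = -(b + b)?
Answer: 256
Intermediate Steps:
S(b) = -2*b
(2 + S(3²))² = (2 - 2*3²)² = (2 - 2*9)² = (2 - 18)² = (-16)² = 256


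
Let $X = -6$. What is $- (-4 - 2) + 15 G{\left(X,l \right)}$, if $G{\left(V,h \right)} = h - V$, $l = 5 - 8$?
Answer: $51$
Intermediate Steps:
$l = -3$ ($l = 5 - 8 = -3$)
$- (-4 - 2) + 15 G{\left(X,l \right)} = - (-4 - 2) + 15 \left(-3 - -6\right) = \left(-1\right) \left(-6\right) + 15 \left(-3 + 6\right) = 6 + 15 \cdot 3 = 6 + 45 = 51$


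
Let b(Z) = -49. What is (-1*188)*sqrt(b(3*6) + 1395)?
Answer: -188*sqrt(1346) ≈ -6897.3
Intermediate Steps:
(-1*188)*sqrt(b(3*6) + 1395) = (-1*188)*sqrt(-49 + 1395) = -188*sqrt(1346)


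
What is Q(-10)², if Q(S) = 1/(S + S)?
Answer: 1/400 ≈ 0.0025000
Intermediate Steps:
Q(S) = 1/(2*S)
Q(-10)² = ((½)/(-10))² = ((½)*(-⅒))² = (-1/20)² = 1/400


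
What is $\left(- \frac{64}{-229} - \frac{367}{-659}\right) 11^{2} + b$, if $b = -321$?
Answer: $- \frac{33169932}{150911} \approx -219.8$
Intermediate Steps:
$\left(- \frac{64}{-229} - \frac{367}{-659}\right) 11^{2} + b = \left(- \frac{64}{-229} - \frac{367}{-659}\right) 11^{2} - 321 = \left(\left(-64\right) \left(- \frac{1}{229}\right) - - \frac{367}{659}\right) 121 - 321 = \left(\frac{64}{229} + \frac{367}{659}\right) 121 - 321 = \frac{126219}{150911} \cdot 121 - 321 = \frac{15272499}{150911} - 321 = - \frac{33169932}{150911}$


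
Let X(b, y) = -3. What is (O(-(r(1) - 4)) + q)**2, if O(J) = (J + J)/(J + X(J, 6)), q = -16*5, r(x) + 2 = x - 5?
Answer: 291600/49 ≈ 5951.0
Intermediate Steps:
r(x) = -7 + x (r(x) = -2 + (x - 5) = -2 + (-5 + x) = -7 + x)
q = -80
O(J) = 2*J/(-3 + J) (O(J) = (J + J)/(J - 3) = (2*J)/(-3 + J) = 2*J/(-3 + J))
(O(-(r(1) - 4)) + q)**2 = (2*(-((-7 + 1) - 4))/(-3 - ((-7 + 1) - 4)) - 80)**2 = (2*(-(-6 - 4))/(-3 - (-6 - 4)) - 80)**2 = (2*(-1*(-10))/(-3 - 1*(-10)) - 80)**2 = (2*10/(-3 + 10) - 80)**2 = (2*10/7 - 80)**2 = (2*10*(1/7) - 80)**2 = (20/7 - 80)**2 = (-540/7)**2 = 291600/49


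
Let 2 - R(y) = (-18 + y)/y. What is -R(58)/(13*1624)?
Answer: -19/306124 ≈ -6.2066e-5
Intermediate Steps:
R(y) = 2 - (-18 + y)/y
-R(58)/(13*1624) = -(18 + 58)/58/(13*1624) = -(1/58)*76/21112 = -38/(29*21112) = -1*19/306124 = -19/306124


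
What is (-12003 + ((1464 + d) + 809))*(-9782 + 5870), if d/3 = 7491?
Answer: -49850616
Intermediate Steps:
d = 22473 (d = 3*7491 = 22473)
(-12003 + ((1464 + d) + 809))*(-9782 + 5870) = (-12003 + ((1464 + 22473) + 809))*(-9782 + 5870) = (-12003 + (23937 + 809))*(-3912) = (-12003 + 24746)*(-3912) = 12743*(-3912) = -49850616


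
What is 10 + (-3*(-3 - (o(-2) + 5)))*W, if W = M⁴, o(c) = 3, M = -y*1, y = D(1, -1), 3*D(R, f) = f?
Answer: 281/27 ≈ 10.407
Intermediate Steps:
D(R, f) = f/3
y = -⅓ (y = (⅓)*(-1) = -⅓ ≈ -0.33333)
M = ⅓ (M = -1*(-⅓)*1 = (⅓)*1 = ⅓ ≈ 0.33333)
W = 1/81 (W = (⅓)⁴ = 1/81 ≈ 0.012346)
10 + (-3*(-3 - (o(-2) + 5)))*W = 10 - 3*(-3 - (3 + 5))*(1/81) = 10 - 3*(-3 - 1*8)*(1/81) = 10 - 3*(-3 - 8)*(1/81) = 10 - 3*(-11)*(1/81) = 10 + 33*(1/81) = 10 + 11/27 = 281/27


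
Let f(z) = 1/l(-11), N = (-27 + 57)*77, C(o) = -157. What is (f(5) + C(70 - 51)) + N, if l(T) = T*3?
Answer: 71048/33 ≈ 2153.0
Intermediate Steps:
l(T) = 3*T
N = 2310 (N = 30*77 = 2310)
f(z) = -1/33 (f(z) = 1/(3*(-11)) = 1/(-33) = -1/33)
(f(5) + C(70 - 51)) + N = (-1/33 - 157) + 2310 = -5182/33 + 2310 = 71048/33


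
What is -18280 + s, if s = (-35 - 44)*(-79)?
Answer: -12039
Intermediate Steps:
s = 6241 (s = -79*(-79) = 6241)
-18280 + s = -18280 + 6241 = -12039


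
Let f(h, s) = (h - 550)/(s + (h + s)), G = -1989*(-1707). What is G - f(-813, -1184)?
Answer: 10800203000/3181 ≈ 3.3952e+6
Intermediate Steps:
G = 3395223
f(h, s) = (-550 + h)/(h + 2*s)
G - f(-813, -1184) = 3395223 - (-550 - 813)/(-813 + 2*(-1184)) = 3395223 - (-1363)/(-813 - 2368) = 3395223 - (-1363)/(-3181) = 3395223 - (-1)*(-1363)/3181 = 3395223 - 1*1363/3181 = 3395223 - 1363/3181 = 10800203000/3181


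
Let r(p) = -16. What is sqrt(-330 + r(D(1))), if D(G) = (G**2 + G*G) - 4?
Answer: I*sqrt(346) ≈ 18.601*I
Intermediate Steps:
D(G) = -4 + 2*G**2 (D(G) = (G**2 + G**2) - 4 = 2*G**2 - 4 = -4 + 2*G**2)
sqrt(-330 + r(D(1))) = sqrt(-330 - 16) = sqrt(-346) = I*sqrt(346)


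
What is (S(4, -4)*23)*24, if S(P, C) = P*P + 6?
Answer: 12144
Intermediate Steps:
S(P, C) = 6 + P**2 (S(P, C) = P**2 + 6 = 6 + P**2)
(S(4, -4)*23)*24 = ((6 + 4**2)*23)*24 = ((6 + 16)*23)*24 = (22*23)*24 = 506*24 = 12144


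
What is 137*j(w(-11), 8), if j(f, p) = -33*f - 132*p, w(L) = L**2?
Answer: -691713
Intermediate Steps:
j(f, p) = -132*p - 33*f
137*j(w(-11), 8) = 137*(-132*8 - 33*(-11)**2) = 137*(-1056 - 33*121) = 137*(-1056 - 3993) = 137*(-5049) = -691713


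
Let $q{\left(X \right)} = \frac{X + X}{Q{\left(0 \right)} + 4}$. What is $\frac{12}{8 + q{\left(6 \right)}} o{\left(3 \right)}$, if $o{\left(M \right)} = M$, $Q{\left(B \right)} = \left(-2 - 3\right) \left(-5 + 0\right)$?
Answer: $\frac{261}{61} \approx 4.2787$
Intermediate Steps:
$Q{\left(B \right)} = 25$ ($Q{\left(B \right)} = \left(-5\right) \left(-5\right) = 25$)
$q{\left(X \right)} = \frac{2 X}{29}$ ($q{\left(X \right)} = \frac{X + X}{25 + 4} = \frac{2 X}{29}$)
$\frac{12}{8 + q{\left(6 \right)}} o{\left(3 \right)} = \frac{12}{8 + \frac{2}{29} \cdot 6} \cdot 3 = \frac{12}{8 + \frac{12}{29}} \cdot 3 = \frac{12}{\frac{244}{29}} \cdot 3 = 12 \cdot \frac{29}{244} \cdot 3 = \frac{87}{61} \cdot 3 = \frac{261}{61}$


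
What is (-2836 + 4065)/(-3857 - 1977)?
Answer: -1229/5834 ≈ -0.21066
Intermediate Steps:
(-2836 + 4065)/(-3857 - 1977) = 1229/(-5834) = 1229*(-1/5834) = -1229/5834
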